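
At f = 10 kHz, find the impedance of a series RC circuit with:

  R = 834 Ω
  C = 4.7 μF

Step 1 — Angular frequency: ω = 2π·f = 2π·1e+04 = 6.283e+04 rad/s.
Step 2 — Component impedances:
  R: Z = R = 834 Ω
  C: Z = 1/(jωC) = -j/(ω·C) = 0 - j3.386 Ω
Step 3 — Series combination: Z_total = R + C = 834 - j3.386 Ω = 834∠-0.2° Ω.

Z = 834 - j3.386 Ω = 834∠-0.2° Ω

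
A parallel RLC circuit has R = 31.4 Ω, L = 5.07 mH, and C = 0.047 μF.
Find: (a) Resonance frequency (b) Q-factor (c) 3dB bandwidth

Step 1 — Resonance: ω₀ = 1/√(LC) = 1/√(0.00507·4.7e-08) = 6.478e+04 rad/s.
Step 2 — f₀ = ω₀/(2π) = 1.031e+04 Hz.
Step 3 — Parallel Q: Q = R/(ω₀L) = 31.4/(6.478e+04·0.00507) = 0.0956.
Step 4 — Bandwidth: Δω = ω₀/Q = 6.776e+05 rad/s; BW = Δω/(2π) = 1.078e+05 Hz.

(a) f₀ = 1.031e+04 Hz  (b) Q = 0.0956  (c) BW = 1.078e+05 Hz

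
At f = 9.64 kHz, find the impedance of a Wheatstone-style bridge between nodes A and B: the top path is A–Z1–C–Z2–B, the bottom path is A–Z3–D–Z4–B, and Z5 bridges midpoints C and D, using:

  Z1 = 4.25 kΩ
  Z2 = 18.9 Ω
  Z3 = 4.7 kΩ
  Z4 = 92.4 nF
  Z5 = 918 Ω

Step 1 — Angular frequency: ω = 2π·f = 2π·9640 = 6.057e+04 rad/s.
Step 2 — Component impedances:
  Z1: Z = R = 4250 Ω
  Z2: Z = R = 18.9 Ω
  Z3: Z = R = 4700 Ω
  Z4: Z = 1/(jωC) = -j/(ω·C) = 0 - j178.7 Ω
  Z5: Z = R = 918 Ω
Step 3 — Bridge requires nodal analysis (the Z5 bridge couples midpoints C and D, so the two paths cannot be reduced to a simple series/parallel combination). Setting node B to ground and injecting 1 A at node A, the 3-node admittance system at A, C, D solves to V_A = Z_AB = 2245 - j40.51 Ω = 2246∠-1.0° Ω.

Z = 2245 - j40.51 Ω = 2246∠-1.0° Ω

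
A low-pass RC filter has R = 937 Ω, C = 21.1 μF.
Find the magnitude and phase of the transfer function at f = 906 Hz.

Step 1 — Angular frequency: ω = 2π·906 = 5693 rad/s.
Step 2 — Transfer function: H(jω) = 1/(1 + jωRC).
Step 3 — Denominator: 1 + jωRC = 1 + j·5693·937·2.11e-05 = 1 + j112.5.
Step 4 — H = 7.894e-05 - j0.008885.
Step 5 — Magnitude: |H| = 0.008885 (-41.0 dB); phase: φ = -89.5°.

|H| = 0.008885 (-41.0 dB), φ = -89.5°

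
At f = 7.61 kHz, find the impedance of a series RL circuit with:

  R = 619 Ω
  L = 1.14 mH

Step 1 — Angular frequency: ω = 2π·f = 2π·7610 = 4.782e+04 rad/s.
Step 2 — Component impedances:
  R: Z = R = 619 Ω
  L: Z = jωL = j·4.782e+04·0.00114 = 0 + j54.51 Ω
Step 3 — Series combination: Z_total = R + L = 619 + j54.51 Ω = 621.4∠5.0° Ω.

Z = 619 + j54.51 Ω = 621.4∠5.0° Ω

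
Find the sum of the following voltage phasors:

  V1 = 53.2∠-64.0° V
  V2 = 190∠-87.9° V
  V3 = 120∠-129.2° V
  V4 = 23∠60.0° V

Step 1 — Convert each phasor to rectangular form:
  V1 = 53.2·(cos(-64.0°) + j·sin(-64.0°)) = 23.32 - j47.82 V
  V2 = 190·(cos(-87.9°) + j·sin(-87.9°)) = 6.962 - j189.9 V
  V3 = 120·(cos(-129.2°) + j·sin(-129.2°)) = -75.84 - j92.99 V
  V4 = 23·(cos(60.0°) + j·sin(60.0°)) = 11.5 + j19.92 V
Step 2 — Sum components: V_total = -34.06 - j310.8 V.
Step 3 — Convert to polar: |V_total| = 312.6 V, ∠V_total = -96.3°.

V_total = 312.6∠-96.3° V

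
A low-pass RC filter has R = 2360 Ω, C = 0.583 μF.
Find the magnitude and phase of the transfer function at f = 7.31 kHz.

Step 1 — Angular frequency: ω = 2π·7310 = 4.593e+04 rad/s.
Step 2 — Transfer function: H(jω) = 1/(1 + jωRC).
Step 3 — Denominator: 1 + jωRC = 1 + j·4.593e+04·2360·5.83e-07 = 1 + j63.19.
Step 4 — H = 0.0002503 - j0.01582.
Step 5 — Magnitude: |H| = 0.01582 (-36.0 dB); phase: φ = -89.1°.

|H| = 0.01582 (-36.0 dB), φ = -89.1°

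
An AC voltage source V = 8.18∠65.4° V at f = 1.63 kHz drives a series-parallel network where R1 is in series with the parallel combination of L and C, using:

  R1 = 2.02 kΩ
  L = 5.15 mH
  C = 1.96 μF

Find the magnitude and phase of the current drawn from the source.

Step 1 — Angular frequency: ω = 2π·f = 2π·1630 = 1.024e+04 rad/s.
Step 2 — Component impedances:
  R1: Z = R = 2020 Ω
  L: Z = jωL = j·1.024e+04·0.00515 = 0 + j52.74 Ω
  C: Z = 1/(jωC) = -j/(ω·C) = 0 - j49.82 Ω
Step 3 — Parallel branch: L || C = 1/(1/L + 1/C) = 0 - j897.6 Ω.
Step 4 — Series with R1: Z_total = R1 + (L || C) = 2020 - j897.6 Ω = 2210∠-24.0° Ω.
Step 5 — Source phasor: V = 8.18∠65.4° V = 3.405 + j7.438 V.
Step 6 — Ohm's law: I = V / Z_total = (3.405 + j7.438) / (2020 - j897.6) = 4.146e-05 + j0.0037 A.
Step 7 — Convert to polar: |I| = 0.003701 A, ∠I = 89.4°.

I = 0.003701∠89.4° A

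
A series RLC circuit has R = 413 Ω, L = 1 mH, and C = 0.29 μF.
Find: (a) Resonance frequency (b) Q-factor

Step 1 — Resonance condition Im(Z)=0 gives ω₀ = 1/√(LC).
Step 2 — ω₀ = 1/√(0.001·2.9e-07) = 5.872e+04 rad/s.
Step 3 — f₀ = ω₀/(2π) = 9346 Hz.
Step 4 — Series Q: Q = ω₀L/R = 5.872e+04·0.001/413 = 0.1422.

(a) f₀ = 9346 Hz  (b) Q = 0.1422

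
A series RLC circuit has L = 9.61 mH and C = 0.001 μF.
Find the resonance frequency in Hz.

Step 1 — Resonance condition Im(Z)=0 gives ω₀ = 1/√(LC).
Step 2 — ω₀ = 1/√(0.00961·1e-09) = 3.226e+05 rad/s.
Step 3 — f₀ = ω₀/(2π) = 5.134e+04 Hz.

f₀ = 5.134e+04 Hz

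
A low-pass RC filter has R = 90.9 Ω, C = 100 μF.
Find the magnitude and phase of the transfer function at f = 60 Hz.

Step 1 — Angular frequency: ω = 2π·60 = 377 rad/s.
Step 2 — Transfer function: H(jω) = 1/(1 + jωRC).
Step 3 — Denominator: 1 + jωRC = 1 + j·377·90.9·0.0001 = 1 + j3.427.
Step 4 — H = 0.07847 - j0.2689.
Step 5 — Magnitude: |H| = 0.2801 (-11.1 dB); phase: φ = -73.7°.

|H| = 0.2801 (-11.1 dB), φ = -73.7°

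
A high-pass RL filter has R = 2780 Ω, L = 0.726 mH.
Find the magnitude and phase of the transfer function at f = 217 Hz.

Step 1 — Angular frequency: ω = 2π·217 = 1363 rad/s.
Step 2 — Transfer function: H(jω) = jωL/(R + jωL).
Step 3 — Numerator jωL = j·0.9899; denominator R + jωL = 2780 + j0.9899.
Step 4 — H = 1.268e-07 + j0.0003561.
Step 5 — Magnitude: |H| = 0.0003561 (-69.0 dB); phase: φ = 90.0°.

|H| = 0.0003561 (-69.0 dB), φ = 90.0°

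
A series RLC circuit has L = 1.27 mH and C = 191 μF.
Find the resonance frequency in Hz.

Step 1 — Resonance condition Im(Z)=0 gives ω₀ = 1/√(LC).
Step 2 — ω₀ = 1/√(0.00127·0.000191) = 2030 rad/s.
Step 3 — f₀ = ω₀/(2π) = 323.1 Hz.

f₀ = 323.1 Hz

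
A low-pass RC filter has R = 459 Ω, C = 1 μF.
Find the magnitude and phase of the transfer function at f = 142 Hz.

Step 1 — Angular frequency: ω = 2π·142 = 892.2 rad/s.
Step 2 — Transfer function: H(jω) = 1/(1 + jωRC).
Step 3 — Denominator: 1 + jωRC = 1 + j·892.2·459·1e-06 = 1 + j0.4095.
Step 4 — H = 0.8564 - j0.3507.
Step 5 — Magnitude: |H| = 0.9254 (-0.7 dB); phase: φ = -22.3°.

|H| = 0.9254 (-0.7 dB), φ = -22.3°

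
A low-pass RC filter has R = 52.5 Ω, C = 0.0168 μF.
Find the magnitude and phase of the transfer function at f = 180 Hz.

Step 1 — Angular frequency: ω = 2π·180 = 1131 rad/s.
Step 2 — Transfer function: H(jω) = 1/(1 + jωRC).
Step 3 — Denominator: 1 + jωRC = 1 + j·1131·52.5·1.68e-08 = 1 + j0.0009975.
Step 4 — H = 1 - j0.0009975.
Step 5 — Magnitude: |H| = 1 (-0.0 dB); phase: φ = -0.1°.

|H| = 1 (-0.0 dB), φ = -0.1°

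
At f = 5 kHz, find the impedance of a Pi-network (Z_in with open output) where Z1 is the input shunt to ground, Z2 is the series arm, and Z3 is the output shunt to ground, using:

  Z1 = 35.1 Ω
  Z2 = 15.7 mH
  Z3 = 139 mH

Step 1 — Angular frequency: ω = 2π·f = 2π·5000 = 3.142e+04 rad/s.
Step 2 — Component impedances:
  Z1: Z = R = 35.1 Ω
  Z2: Z = jωL = j·3.142e+04·0.0157 = 0 + j493.2 Ω
  Z3: Z = jωL = j·3.142e+04·0.139 = 0 + j4367 Ω
Step 3 — With open output, the series arm Z2 and the output shunt Z3 appear in series to ground: Z2 + Z3 = 0 + j4860 Ω.
Step 4 — Parallel with input shunt Z1: Z_in = Z1 || (Z2 + Z3) = 35.1 + j0.2535 Ω = 35.1∠0.4° Ω.

Z = 35.1 + j0.2535 Ω = 35.1∠0.4° Ω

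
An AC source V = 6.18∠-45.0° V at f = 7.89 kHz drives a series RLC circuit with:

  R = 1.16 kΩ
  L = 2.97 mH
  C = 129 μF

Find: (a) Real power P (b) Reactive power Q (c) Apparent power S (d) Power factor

Step 1 — Angular frequency: ω = 2π·f = 2π·7890 = 4.957e+04 rad/s.
Step 2 — Component impedances:
  R: Z = R = 1160 Ω
  L: Z = jωL = j·4.957e+04·0.00297 = 0 + j147.2 Ω
  C: Z = 1/(jωC) = -j/(ω·C) = 0 - j0.1564 Ω
Step 3 — Series combination: Z_total = R + L + C = 1160 + j147.1 Ω = 1169∠7.2° Ω.
Step 4 — Source phasor: V = 6.18∠-45.0° V = 4.37 - j4.37 V.
Step 5 — Current: I = V / Z = 0.003237 - j0.004178 A = 0.005285∠-52.2° A.
Step 6 — Complex power: S = V·I* = 0.0324 + j0.004109 VA.
Step 7 — Real power: P = Re(S) = 0.0324 W.
Step 8 — Reactive power: Q = Im(S) = 0.004109 VAR.
Step 9 — Apparent power: |S| = 0.03266 VA.
Step 10 — Power factor: PF = P/|S| = 0.9921 (lagging).

(a) P = 0.0324 W  (b) Q = 0.004109 VAR  (c) S = 0.03266 VA  (d) PF = 0.9921 (lagging)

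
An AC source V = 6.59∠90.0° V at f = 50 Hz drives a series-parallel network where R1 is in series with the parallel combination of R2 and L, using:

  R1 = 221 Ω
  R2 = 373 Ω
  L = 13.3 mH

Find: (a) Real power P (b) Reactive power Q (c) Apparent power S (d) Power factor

Step 1 — Angular frequency: ω = 2π·f = 2π·50 = 314.2 rad/s.
Step 2 — Component impedances:
  R1: Z = R = 221 Ω
  R2: Z = R = 373 Ω
  L: Z = jωL = j·314.2·0.0133 = 0 + j4.178 Ω
Step 3 — Parallel branch: R2 || L = 1/(1/R2 + 1/L) = 0.0468 + j4.178 Ω.
Step 4 — Series with R1: Z_total = R1 + (R2 || L) = 221 + j4.178 Ω = 221.1∠1.1° Ω.
Step 5 — Source phasor: V = 6.59∠90.0° V = 0 + j6.59 V.
Step 6 — Current: I = V / Z = 0.0005633 + j0.0298 A = 0.02981∠88.9° A.
Step 7 — Complex power: S = V·I* = 0.1964 + j0.003712 VA.
Step 8 — Real power: P = Re(S) = 0.1964 W.
Step 9 — Reactive power: Q = Im(S) = 0.003712 VAR.
Step 10 — Apparent power: |S| = 0.1964 VA.
Step 11 — Power factor: PF = P/|S| = 0.9998 (lagging).

(a) P = 0.1964 W  (b) Q = 0.003712 VAR  (c) S = 0.1964 VA  (d) PF = 0.9998 (lagging)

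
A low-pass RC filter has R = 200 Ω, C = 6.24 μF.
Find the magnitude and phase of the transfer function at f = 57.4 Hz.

Step 1 — Angular frequency: ω = 2π·57.4 = 360.7 rad/s.
Step 2 — Transfer function: H(jω) = 1/(1 + jωRC).
Step 3 — Denominator: 1 + jωRC = 1 + j·360.7·200·6.24e-06 = 1 + j0.4501.
Step 4 — H = 0.8315 - j0.3743.
Step 5 — Magnitude: |H| = 0.9119 (-0.8 dB); phase: φ = -24.2°.

|H| = 0.9119 (-0.8 dB), φ = -24.2°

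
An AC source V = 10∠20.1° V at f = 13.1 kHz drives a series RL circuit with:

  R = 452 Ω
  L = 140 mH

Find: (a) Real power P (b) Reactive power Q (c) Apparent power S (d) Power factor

Step 1 — Angular frequency: ω = 2π·f = 2π·1.31e+04 = 8.231e+04 rad/s.
Step 2 — Component impedances:
  R: Z = R = 452 Ω
  L: Z = jωL = j·8.231e+04·0.14 = 0 + j1.152e+04 Ω
Step 3 — Series combination: Z_total = R + L = 452 + j1.152e+04 Ω = 1.153e+04∠87.8° Ω.
Step 4 — Source phasor: V = 10∠20.1° V = 9.391 + j3.437 V.
Step 5 — Current: I = V / Z = 0.0003297 - j0.000802 A = 0.0008671∠-67.7° A.
Step 6 — Complex power: S = V·I* = 0.0003399 + j0.008665 VA.
Step 7 — Real power: P = Re(S) = 0.0003399 W.
Step 8 — Reactive power: Q = Im(S) = 0.008665 VAR.
Step 9 — Apparent power: |S| = 0.008671 VA.
Step 10 — Power factor: PF = P/|S| = 0.03919 (lagging).

(a) P = 0.0003399 W  (b) Q = 0.008665 VAR  (c) S = 0.008671 VA  (d) PF = 0.03919 (lagging)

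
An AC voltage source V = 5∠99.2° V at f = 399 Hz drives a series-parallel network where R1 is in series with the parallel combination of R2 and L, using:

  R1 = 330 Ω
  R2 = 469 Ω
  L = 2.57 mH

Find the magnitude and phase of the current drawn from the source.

Step 1 — Angular frequency: ω = 2π·f = 2π·399 = 2507 rad/s.
Step 2 — Component impedances:
  R1: Z = R = 330 Ω
  R2: Z = R = 469 Ω
  L: Z = jωL = j·2507·0.00257 = 0 + j6.443 Ω
Step 3 — Parallel branch: R2 || L = 1/(1/R2 + 1/L) = 0.08849 + j6.442 Ω.
Step 4 — Series with R1: Z_total = R1 + (R2 || L) = 330.1 + j6.442 Ω = 330.2∠1.1° Ω.
Step 5 — Source phasor: V = 5∠99.2° V = -0.7994 + j4.936 V.
Step 6 — Ohm's law: I = V / Z_total = (-0.7994 + j4.936) / (330.1 + j6.442) = -0.002129 + j0.01499 A.
Step 7 — Convert to polar: |I| = 0.01514 A, ∠I = 98.1°.

I = 0.01514∠98.1° A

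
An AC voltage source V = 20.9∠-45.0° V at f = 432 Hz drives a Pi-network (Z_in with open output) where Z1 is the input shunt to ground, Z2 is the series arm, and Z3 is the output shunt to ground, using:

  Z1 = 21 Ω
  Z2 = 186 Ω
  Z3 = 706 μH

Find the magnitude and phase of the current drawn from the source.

Step 1 — Angular frequency: ω = 2π·f = 2π·432 = 2714 rad/s.
Step 2 — Component impedances:
  Z1: Z = R = 21 Ω
  Z2: Z = R = 186 Ω
  Z3: Z = jωL = j·2714·0.000706 = 0 + j1.916 Ω
Step 3 — With open output, the series arm Z2 and the output shunt Z3 appear in series to ground: Z2 + Z3 = 186 + j1.916 Ω.
Step 4 — Parallel with input shunt Z1: Z_in = Z1 || (Z2 + Z3) = 18.87 + j0.01972 Ω = 18.87∠0.1° Ω.
Step 5 — Source phasor: V = 20.9∠-45.0° V = 14.78 - j14.78 V.
Step 6 — Ohm's law: I = V / Z_total = (14.78 - j14.78) / (18.87 + j0.01972) = 0.7824 - j0.784 A.
Step 7 — Convert to polar: |I| = 1.108 A, ∠I = -45.1°.

I = 1.108∠-45.1° A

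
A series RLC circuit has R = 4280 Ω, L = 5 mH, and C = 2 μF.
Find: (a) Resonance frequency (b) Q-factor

Step 1 — Resonance condition Im(Z)=0 gives ω₀ = 1/√(LC).
Step 2 — ω₀ = 1/√(0.005·2e-06) = 1e+04 rad/s.
Step 3 — f₀ = ω₀/(2π) = 1592 Hz.
Step 4 — Series Q: Q = ω₀L/R = 1e+04·0.005/4280 = 0.01168.

(a) f₀ = 1592 Hz  (b) Q = 0.01168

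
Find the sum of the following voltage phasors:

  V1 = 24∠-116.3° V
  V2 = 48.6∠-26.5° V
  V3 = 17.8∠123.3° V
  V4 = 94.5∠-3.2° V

Step 1 — Convert each phasor to rectangular form:
  V1 = 24·(cos(-116.3°) + j·sin(-116.3°)) = -10.63 - j21.52 V
  V2 = 48.6·(cos(-26.5°) + j·sin(-26.5°)) = 43.49 - j21.69 V
  V3 = 17.8·(cos(123.3°) + j·sin(123.3°)) = -9.773 + j14.88 V
  V4 = 94.5·(cos(-3.2°) + j·sin(-3.2°)) = 94.35 - j5.275 V
Step 2 — Sum components: V_total = 117.4 - j33.6 V.
Step 3 — Convert to polar: |V_total| = 122.2 V, ∠V_total = -16.0°.

V_total = 122.2∠-16.0° V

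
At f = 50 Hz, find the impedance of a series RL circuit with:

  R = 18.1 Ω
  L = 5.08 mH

Step 1 — Angular frequency: ω = 2π·f = 2π·50 = 314.2 rad/s.
Step 2 — Component impedances:
  R: Z = R = 18.1 Ω
  L: Z = jωL = j·314.2·0.00508 = 0 + j1.596 Ω
Step 3 — Series combination: Z_total = R + L = 18.1 + j1.596 Ω = 18.17∠5.0° Ω.

Z = 18.1 + j1.596 Ω = 18.17∠5.0° Ω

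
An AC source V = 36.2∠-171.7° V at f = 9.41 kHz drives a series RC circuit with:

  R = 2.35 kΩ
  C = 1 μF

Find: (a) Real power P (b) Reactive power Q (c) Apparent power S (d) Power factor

Step 1 — Angular frequency: ω = 2π·f = 2π·9410 = 5.912e+04 rad/s.
Step 2 — Component impedances:
  R: Z = R = 2350 Ω
  C: Z = 1/(jωC) = -j/(ω·C) = 0 - j16.91 Ω
Step 3 — Series combination: Z_total = R + C = 2350 - j16.91 Ω = 2350∠-0.4° Ω.
Step 4 — Source phasor: V = 36.2∠-171.7° V = -35.82 - j5.226 V.
Step 5 — Current: I = V / Z = -0.01523 - j0.002333 A = 0.0154∠-171.3° A.
Step 6 — Complex power: S = V·I* = 0.5576 - j0.004013 VA.
Step 7 — Real power: P = Re(S) = 0.5576 W.
Step 8 — Reactive power: Q = Im(S) = -0.004013 VAR.
Step 9 — Apparent power: |S| = 0.5576 VA.
Step 10 — Power factor: PF = P/|S| = 1 (leading).

(a) P = 0.5576 W  (b) Q = -0.004013 VAR  (c) S = 0.5576 VA  (d) PF = 1 (leading)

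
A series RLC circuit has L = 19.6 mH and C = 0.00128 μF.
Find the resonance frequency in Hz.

Step 1 — Resonance condition Im(Z)=0 gives ω₀ = 1/√(LC).
Step 2 — ω₀ = 1/√(0.0196·1.28e-09) = 1.996e+05 rad/s.
Step 3 — f₀ = ω₀/(2π) = 3.178e+04 Hz.

f₀ = 3.178e+04 Hz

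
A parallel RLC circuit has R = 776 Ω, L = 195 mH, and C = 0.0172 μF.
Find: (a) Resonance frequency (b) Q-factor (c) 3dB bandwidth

Step 1 — Resonance: ω₀ = 1/√(LC) = 1/√(0.195·1.72e-08) = 1.727e+04 rad/s.
Step 2 — f₀ = ω₀/(2π) = 2748 Hz.
Step 3 — Parallel Q: Q = R/(ω₀L) = 776/(1.727e+04·0.195) = 0.2305.
Step 4 — Bandwidth: Δω = ω₀/Q = 7.492e+04 rad/s; BW = Δω/(2π) = 1.192e+04 Hz.

(a) f₀ = 2748 Hz  (b) Q = 0.2305  (c) BW = 1.192e+04 Hz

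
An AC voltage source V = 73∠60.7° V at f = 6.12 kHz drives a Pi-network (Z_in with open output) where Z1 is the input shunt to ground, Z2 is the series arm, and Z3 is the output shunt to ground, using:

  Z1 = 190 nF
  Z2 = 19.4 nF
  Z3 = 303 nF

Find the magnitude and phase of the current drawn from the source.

Step 1 — Angular frequency: ω = 2π·f = 2π·6120 = 3.845e+04 rad/s.
Step 2 — Component impedances:
  Z1: Z = 1/(jωC) = -j/(ω·C) = 0 - j136.9 Ω
  Z2: Z = 1/(jωC) = -j/(ω·C) = 0 - j1341 Ω
  Z3: Z = 1/(jωC) = -j/(ω·C) = 0 - j85.83 Ω
Step 3 — With open output, the series arm Z2 and the output shunt Z3 appear in series to ground: Z2 + Z3 = 0 - j1426 Ω.
Step 4 — Parallel with input shunt Z1: Z_in = Z1 || (Z2 + Z3) = 0 - j124.9 Ω = 124.9∠-90.0° Ω.
Step 5 — Source phasor: V = 73∠60.7° V = 35.72 + j63.66 V.
Step 6 — Ohm's law: I = V / Z_total = (35.72 + j63.66) / (0 - j124.9) = -0.5097 + j0.2861 A.
Step 7 — Convert to polar: |I| = 0.5845 A, ∠I = 150.7°.

I = 0.5845∠150.7° A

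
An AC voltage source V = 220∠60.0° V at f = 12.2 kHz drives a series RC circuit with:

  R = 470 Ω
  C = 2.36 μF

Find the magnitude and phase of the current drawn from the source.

Step 1 — Angular frequency: ω = 2π·f = 2π·1.22e+04 = 7.665e+04 rad/s.
Step 2 — Component impedances:
  R: Z = R = 470 Ω
  C: Z = 1/(jωC) = -j/(ω·C) = 0 - j5.528 Ω
Step 3 — Series combination: Z_total = R + C = 470 - j5.528 Ω = 470∠-0.7° Ω.
Step 4 — Source phasor: V = 220∠60.0° V = 110 + j190.5 V.
Step 5 — Ohm's law: I = V / Z_total = (110 + j190.5) / (470 - j5.528) = 0.2292 + j0.4081 A.
Step 6 — Convert to polar: |I| = 0.4681 A, ∠I = 60.7°.

I = 0.4681∠60.7° A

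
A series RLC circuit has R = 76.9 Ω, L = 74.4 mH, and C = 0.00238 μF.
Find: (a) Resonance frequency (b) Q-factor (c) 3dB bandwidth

Step 1 — Resonance condition Im(Z)=0 gives ω₀ = 1/√(LC).
Step 2 — ω₀ = 1/√(0.0744·2.38e-09) = 7.515e+04 rad/s.
Step 3 — f₀ = ω₀/(2π) = 1.196e+04 Hz.
Step 4 — Series Q: Q = ω₀L/R = 7.515e+04·0.0744/76.9 = 72.71.
Step 5 — 3dB bandwidth: Δω = ω₀/Q = 1034 rad/s; BW = Δω/(2π) = 164.5 Hz.

(a) f₀ = 1.196e+04 Hz  (b) Q = 72.71  (c) BW = 164.5 Hz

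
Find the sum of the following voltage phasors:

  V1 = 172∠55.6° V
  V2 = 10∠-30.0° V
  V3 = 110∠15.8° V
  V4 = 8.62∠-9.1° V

Step 1 — Convert each phasor to rectangular form:
  V1 = 172·(cos(55.6°) + j·sin(55.6°)) = 97.17 + j141.9 V
  V2 = 10·(cos(-30.0°) + j·sin(-30.0°)) = 8.66 - j5 V
  V3 = 110·(cos(15.8°) + j·sin(15.8°)) = 105.8 + j29.95 V
  V4 = 8.62·(cos(-9.1°) + j·sin(-9.1°)) = 8.512 - j1.363 V
Step 2 — Sum components: V_total = 220.2 + j165.5 V.
Step 3 — Convert to polar: |V_total| = 275.5 V, ∠V_total = 36.9°.

V_total = 275.5∠36.9° V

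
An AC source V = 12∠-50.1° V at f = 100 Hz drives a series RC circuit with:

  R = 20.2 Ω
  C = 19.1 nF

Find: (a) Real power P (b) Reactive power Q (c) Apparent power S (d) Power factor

Step 1 — Angular frequency: ω = 2π·f = 2π·100 = 628.3 rad/s.
Step 2 — Component impedances:
  R: Z = R = 20.2 Ω
  C: Z = 1/(jωC) = -j/(ω·C) = 0 - j8.333e+04 Ω
Step 3 — Series combination: Z_total = R + C = 20.2 - j8.333e+04 Ω = 8.333e+04∠-90.0° Ω.
Step 4 — Source phasor: V = 12∠-50.1° V = 7.697 - j9.206 V.
Step 5 — Current: I = V / Z = 0.0001105 + j9.235e-05 A = 0.000144∠39.9° A.
Step 6 — Complex power: S = V·I* = 4.189e-07 - j0.001728 VA.
Step 7 — Real power: P = Re(S) = 4.189e-07 W.
Step 8 — Reactive power: Q = Im(S) = -0.001728 VAR.
Step 9 — Apparent power: |S| = 0.001728 VA.
Step 10 — Power factor: PF = P/|S| = 0.0002424 (leading).

(a) P = 4.189e-07 W  (b) Q = -0.001728 VAR  (c) S = 0.001728 VA  (d) PF = 0.0002424 (leading)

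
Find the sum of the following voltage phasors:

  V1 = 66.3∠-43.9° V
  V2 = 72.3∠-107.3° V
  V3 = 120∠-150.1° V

Step 1 — Convert each phasor to rectangular form:
  V1 = 66.3·(cos(-43.9°) + j·sin(-43.9°)) = 47.77 - j45.97 V
  V2 = 72.3·(cos(-107.3°) + j·sin(-107.3°)) = -21.5 - j69.03 V
  V3 = 120·(cos(-150.1°) + j·sin(-150.1°)) = -104 - j59.82 V
Step 2 — Sum components: V_total = -77.76 - j174.8 V.
Step 3 — Convert to polar: |V_total| = 191.3 V, ∠V_total = -114.0°.

V_total = 191.3∠-114.0° V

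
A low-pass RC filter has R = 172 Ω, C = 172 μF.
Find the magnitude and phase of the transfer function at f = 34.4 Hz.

Step 1 — Angular frequency: ω = 2π·34.4 = 216.1 rad/s.
Step 2 — Transfer function: H(jω) = 1/(1 + jωRC).
Step 3 — Denominator: 1 + jωRC = 1 + j·216.1·172·0.000172 = 1 + j6.394.
Step 4 — H = 0.02387 - j0.1527.
Step 5 — Magnitude: |H| = 0.1545 (-16.2 dB); phase: φ = -81.1°.

|H| = 0.1545 (-16.2 dB), φ = -81.1°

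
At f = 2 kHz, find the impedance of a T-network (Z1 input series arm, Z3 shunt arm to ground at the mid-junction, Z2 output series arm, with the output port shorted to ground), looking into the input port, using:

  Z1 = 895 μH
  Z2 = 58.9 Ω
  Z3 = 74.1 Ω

Step 1 — Angular frequency: ω = 2π·f = 2π·2000 = 1.257e+04 rad/s.
Step 2 — Component impedances:
  Z1: Z = jωL = j·1.257e+04·0.000895 = 0 + j11.25 Ω
  Z2: Z = R = 58.9 Ω
  Z3: Z = R = 74.1 Ω
Step 3 — With the output port shorted to ground, the output series arm Z2 runs from the junction to ground; the shunt arm Z3 also runs from the junction to ground. They appear in parallel: Z3 || Z2 = 32.82 Ω.
Step 4 — Series with input arm Z1: Z_in = Z1 + (Z3 || Z2) = 32.82 + j11.25 Ω = 34.69∠18.9° Ω.

Z = 32.82 + j11.25 Ω = 34.69∠18.9° Ω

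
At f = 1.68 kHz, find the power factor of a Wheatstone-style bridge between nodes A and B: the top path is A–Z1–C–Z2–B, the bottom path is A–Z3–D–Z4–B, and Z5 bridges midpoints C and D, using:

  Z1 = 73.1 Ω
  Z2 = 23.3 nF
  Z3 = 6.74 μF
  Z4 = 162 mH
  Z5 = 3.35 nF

Step 1 — Angular frequency: ω = 2π·f = 2π·1680 = 1.056e+04 rad/s.
Step 2 — Component impedances:
  Z1: Z = R = 73.1 Ω
  Z2: Z = 1/(jωC) = -j/(ω·C) = 0 - j4066 Ω
  Z3: Z = 1/(jωC) = -j/(ω·C) = 0 - j14.06 Ω
  Z4: Z = jωL = j·1.056e+04·0.162 = 0 + j1710 Ω
  Z5: Z = 1/(jωC) = -j/(ω·C) = 0 - j2.828e+04 Ω
Step 3 — Bridge requires nodal analysis (the Z5 bridge couples midpoints C and D, so the two paths cannot be reduced to a simple series/parallel combination). Setting node B to ground and injecting 1 A at node A, the 3-node admittance system at A, C, D solves to V_A = Z_AB = 37.31 + j2908 Ω = 2909∠89.3° Ω.
Step 4 — Power factor: PF = cos(φ) = Re(Z)/|Z| = 37.31/2909 = 0.01283.
Step 5 — Type: Im(Z) = 2908 ⇒ lagging (phase φ = 89.3°).

PF = 0.01283 (lagging, φ = 89.3°)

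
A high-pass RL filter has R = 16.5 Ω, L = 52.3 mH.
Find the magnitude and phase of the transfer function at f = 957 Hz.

Step 1 — Angular frequency: ω = 2π·957 = 6013 rad/s.
Step 2 — Transfer function: H(jω) = jωL/(R + jωL).
Step 3 — Numerator jωL = j·314.5; denominator R + jωL = 16.5 + j314.5.
Step 4 — H = 0.9973 + j0.05232.
Step 5 — Magnitude: |H| = 0.9986 (-0.0 dB); phase: φ = 3.0°.

|H| = 0.9986 (-0.0 dB), φ = 3.0°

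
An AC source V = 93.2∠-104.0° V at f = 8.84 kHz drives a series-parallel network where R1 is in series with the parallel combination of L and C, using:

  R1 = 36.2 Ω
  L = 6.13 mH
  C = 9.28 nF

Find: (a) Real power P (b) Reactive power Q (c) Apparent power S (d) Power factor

Step 1 — Angular frequency: ω = 2π·f = 2π·8840 = 5.554e+04 rad/s.
Step 2 — Component impedances:
  R1: Z = R = 36.2 Ω
  L: Z = jωL = j·5.554e+04·0.00613 = 0 + j340.5 Ω
  C: Z = 1/(jωC) = -j/(ω·C) = 0 - j1940 Ω
Step 3 — Parallel branch: L || C = 1/(1/L + 1/C) = 0 + j413 Ω.
Step 4 — Series with R1: Z_total = R1 + (L || C) = 36.2 + j413 Ω = 414.5∠85.0° Ω.
Step 5 — Source phasor: V = 93.2∠-104.0° V = -22.55 - j90.43 V.
Step 6 — Current: I = V / Z = -0.2221 + j0.03513 A = 0.2248∠171.0° A.
Step 7 — Complex power: S = V·I* = 1.83 + j20.87 VA.
Step 8 — Real power: P = Re(S) = 1.83 W.
Step 9 — Reactive power: Q = Im(S) = 20.87 VAR.
Step 10 — Apparent power: |S| = 20.95 VA.
Step 11 — Power factor: PF = P/|S| = 0.08733 (lagging).

(a) P = 1.83 W  (b) Q = 20.87 VAR  (c) S = 20.95 VA  (d) PF = 0.08733 (lagging)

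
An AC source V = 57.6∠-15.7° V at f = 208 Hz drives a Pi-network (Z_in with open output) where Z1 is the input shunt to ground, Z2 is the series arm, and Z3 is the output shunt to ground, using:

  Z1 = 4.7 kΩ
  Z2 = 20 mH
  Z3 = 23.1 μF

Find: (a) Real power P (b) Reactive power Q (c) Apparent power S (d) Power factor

Step 1 — Angular frequency: ω = 2π·f = 2π·208 = 1307 rad/s.
Step 2 — Component impedances:
  Z1: Z = R = 4700 Ω
  Z2: Z = jωL = j·1307·0.02 = 0 + j26.14 Ω
  Z3: Z = 1/(jωC) = -j/(ω·C) = 0 - j33.12 Ω
Step 3 — With open output, the series arm Z2 and the output shunt Z3 appear in series to ground: Z2 + Z3 = 0 - j6.986 Ω.
Step 4 — Parallel with input shunt Z1: Z_in = Z1 || (Z2 + Z3) = 0.01038 - j6.986 Ω = 6.986∠-89.9° Ω.
Step 5 — Source phasor: V = 57.6∠-15.7° V = 55.45 - j15.59 V.
Step 6 — Current: I = V / Z = 2.243 + j7.934 A = 8.245∠74.2° A.
Step 7 — Complex power: S = V·I* = 0.7059 - j474.9 VA.
Step 8 — Real power: P = Re(S) = 0.7059 W.
Step 9 — Reactive power: Q = Im(S) = -474.9 VAR.
Step 10 — Apparent power: |S| = 474.9 VA.
Step 11 — Power factor: PF = P/|S| = 0.001486 (leading).

(a) P = 0.7059 W  (b) Q = -474.9 VAR  (c) S = 474.9 VA  (d) PF = 0.001486 (leading)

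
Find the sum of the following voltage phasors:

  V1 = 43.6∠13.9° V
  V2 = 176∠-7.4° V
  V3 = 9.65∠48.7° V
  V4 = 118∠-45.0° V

Step 1 — Convert each phasor to rectangular form:
  V1 = 43.6·(cos(13.9°) + j·sin(13.9°)) = 42.32 + j10.47 V
  V2 = 176·(cos(-7.4°) + j·sin(-7.4°)) = 174.5 - j22.67 V
  V3 = 9.65·(cos(48.7°) + j·sin(48.7°)) = 6.369 + j7.25 V
  V4 = 118·(cos(-45.0°) + j·sin(-45.0°)) = 83.44 - j83.44 V
Step 2 — Sum components: V_total = 306.7 - j88.38 V.
Step 3 — Convert to polar: |V_total| = 319.1 V, ∠V_total = -16.1°.

V_total = 319.1∠-16.1° V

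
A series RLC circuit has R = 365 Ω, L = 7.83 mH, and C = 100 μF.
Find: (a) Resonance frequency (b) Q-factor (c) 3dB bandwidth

Step 1 — Resonance: ω₀ = 1/√(LC) = 1/√(0.00783·0.0001) = 1130 rad/s.
Step 2 — f₀ = ω₀/(2π) = 179.9 Hz.
Step 3 — Series Q: Q = ω₀L/R = 1130·0.00783/365 = 0.02424.
Step 4 — Bandwidth: Δω = ω₀/Q = 4.662e+04 rad/s; BW = Δω/(2π) = 7419 Hz.

(a) f₀ = 179.9 Hz  (b) Q = 0.02424  (c) BW = 7419 Hz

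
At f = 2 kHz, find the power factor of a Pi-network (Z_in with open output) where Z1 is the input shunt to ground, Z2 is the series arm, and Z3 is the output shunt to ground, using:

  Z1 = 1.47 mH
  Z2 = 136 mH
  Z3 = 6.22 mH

Step 1 — Angular frequency: ω = 2π·f = 2π·2000 = 1.257e+04 rad/s.
Step 2 — Component impedances:
  Z1: Z = jωL = j·1.257e+04·0.00147 = 0 + j18.47 Ω
  Z2: Z = jωL = j·1.257e+04·0.136 = 0 + j1709 Ω
  Z3: Z = jωL = j·1.257e+04·0.00622 = 0 + j78.16 Ω
Step 3 — With open output, the series arm Z2 and the output shunt Z3 appear in series to ground: Z2 + Z3 = 0 + j1787 Ω.
Step 4 — Parallel with input shunt Z1: Z_in = Z1 || (Z2 + Z3) = 0 + j18.28 Ω = 18.28∠90.0° Ω.
Step 5 — Power factor: PF = cos(φ) = Re(Z)/|Z| = -0/18.28 = -0.
Step 6 — Type: Im(Z) = 18.28 ⇒ lagging (phase φ = 90.0°).

PF = -0 (lagging, φ = 90.0°)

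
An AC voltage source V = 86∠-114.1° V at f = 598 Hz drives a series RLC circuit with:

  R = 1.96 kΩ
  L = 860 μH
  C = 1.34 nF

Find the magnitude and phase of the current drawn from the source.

Step 1 — Angular frequency: ω = 2π·f = 2π·598 = 3757 rad/s.
Step 2 — Component impedances:
  R: Z = R = 1960 Ω
  L: Z = jωL = j·3757·0.00086 = 0 + j3.231 Ω
  C: Z = 1/(jωC) = -j/(ω·C) = 0 - j1.986e+05 Ω
Step 3 — Series combination: Z_total = R + L + C = 1960 - j1.986e+05 Ω = 1.986e+05∠-89.4° Ω.
Step 4 — Source phasor: V = 86∠-114.1° V = -35.12 - j78.5 V.
Step 5 — Ohm's law: I = V / Z_total = (-35.12 - j78.5) / (1960 - j1.986e+05) = 0.0003935 - j0.0001807 A.
Step 6 — Convert to polar: |I| = 0.000433 A, ∠I = -24.7°.

I = 0.000433∠-24.7° A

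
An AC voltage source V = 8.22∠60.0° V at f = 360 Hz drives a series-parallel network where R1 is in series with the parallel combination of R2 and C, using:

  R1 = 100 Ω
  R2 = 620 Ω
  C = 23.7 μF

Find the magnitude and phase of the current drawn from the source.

Step 1 — Angular frequency: ω = 2π·f = 2π·360 = 2262 rad/s.
Step 2 — Component impedances:
  R1: Z = R = 100 Ω
  R2: Z = R = 620 Ω
  C: Z = 1/(jωC) = -j/(ω·C) = 0 - j18.65 Ω
Step 3 — Parallel branch: R2 || C = 1/(1/R2 + 1/C) = 0.5607 - j18.64 Ω.
Step 4 — Series with R1: Z_total = R1 + (R2 || C) = 100.6 - j18.64 Ω = 102.3∠-10.5° Ω.
Step 5 — Source phasor: V = 8.22∠60.0° V = 4.11 + j7.119 V.
Step 6 — Ohm's law: I = V / Z_total = (4.11 + j7.119) / (100.6 - j18.64) = 0.02683 + j0.07576 A.
Step 7 — Convert to polar: |I| = 0.08037 A, ∠I = 70.5°.

I = 0.08037∠70.5° A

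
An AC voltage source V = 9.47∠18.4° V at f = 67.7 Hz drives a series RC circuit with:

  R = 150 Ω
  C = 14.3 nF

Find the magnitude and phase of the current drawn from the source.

Step 1 — Angular frequency: ω = 2π·f = 2π·67.7 = 425.4 rad/s.
Step 2 — Component impedances:
  R: Z = R = 150 Ω
  C: Z = 1/(jωC) = -j/(ω·C) = 0 - j1.644e+05 Ω
Step 3 — Series combination: Z_total = R + C = 150 - j1.644e+05 Ω = 1.644e+05∠-89.9° Ω.
Step 4 — Source phasor: V = 9.47∠18.4° V = 8.986 + j2.989 V.
Step 5 — Ohm's law: I = V / Z_total = (8.986 + j2.989) / (150 - j1.644e+05) = -1.813e-05 + j5.468e-05 A.
Step 6 — Convert to polar: |I| = 5.76e-05 A, ∠I = 108.3°.

I = 5.76e-05∠108.3° A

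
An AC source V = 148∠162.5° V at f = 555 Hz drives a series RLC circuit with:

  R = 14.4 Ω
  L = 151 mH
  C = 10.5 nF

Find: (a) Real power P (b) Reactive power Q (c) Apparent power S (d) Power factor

Step 1 — Angular frequency: ω = 2π·f = 2π·555 = 3487 rad/s.
Step 2 — Component impedances:
  R: Z = R = 14.4 Ω
  L: Z = jωL = j·3487·0.151 = 0 + j526.6 Ω
  C: Z = 1/(jωC) = -j/(ω·C) = 0 - j2.731e+04 Ω
Step 3 — Series combination: Z_total = R + L + C = 14.4 - j2.678e+04 Ω = 2.678e+04∠-90.0° Ω.
Step 4 — Source phasor: V = 148∠162.5° V = -141.2 + j44.5 V.
Step 5 — Current: I = V / Z = -0.001664 - j0.005269 A = 0.005526∠-107.5° A.
Step 6 — Complex power: S = V·I* = 0.0004397 - j0.8178 VA.
Step 7 — Real power: P = Re(S) = 0.0004397 W.
Step 8 — Reactive power: Q = Im(S) = -0.8178 VAR.
Step 9 — Apparent power: |S| = 0.8178 VA.
Step 10 — Power factor: PF = P/|S| = 0.0005376 (leading).

(a) P = 0.0004397 W  (b) Q = -0.8178 VAR  (c) S = 0.8178 VA  (d) PF = 0.0005376 (leading)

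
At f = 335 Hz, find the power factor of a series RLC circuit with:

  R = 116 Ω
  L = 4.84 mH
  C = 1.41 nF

Step 1 — Angular frequency: ω = 2π·f = 2π·335 = 2105 rad/s.
Step 2 — Component impedances:
  R: Z = R = 116 Ω
  L: Z = jωL = j·2105·0.00484 = 0 + j10.19 Ω
  C: Z = 1/(jωC) = -j/(ω·C) = 0 - j3.369e+05 Ω
Step 3 — Series combination: Z_total = R + L + C = 116 - j3.369e+05 Ω = 3.369e+05∠-90.0° Ω.
Step 4 — Power factor: PF = cos(φ) = Re(Z)/|Z| = 116/3.369e+05 = 0.0003443.
Step 5 — Type: Im(Z) = -3.369e+05 ⇒ leading (phase φ = -90.0°).

PF = 0.0003443 (leading, φ = -90.0°)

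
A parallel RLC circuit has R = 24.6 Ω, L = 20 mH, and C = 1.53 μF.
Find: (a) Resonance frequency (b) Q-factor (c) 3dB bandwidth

Step 1 — Resonance: ω₀ = 1/√(LC) = 1/√(0.02·1.53e-06) = 5717 rad/s.
Step 2 — f₀ = ω₀/(2π) = 909.8 Hz.
Step 3 — Parallel Q: Q = R/(ω₀L) = 24.6/(5717·0.02) = 0.2152.
Step 4 — Bandwidth: Δω = ω₀/Q = 2.657e+04 rad/s; BW = Δω/(2π) = 4229 Hz.

(a) f₀ = 909.8 Hz  (b) Q = 0.2152  (c) BW = 4229 Hz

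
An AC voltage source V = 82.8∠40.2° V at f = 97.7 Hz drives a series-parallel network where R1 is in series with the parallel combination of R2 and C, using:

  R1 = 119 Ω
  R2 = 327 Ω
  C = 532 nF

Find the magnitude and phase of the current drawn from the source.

Step 1 — Angular frequency: ω = 2π·f = 2π·97.7 = 613.9 rad/s.
Step 2 — Component impedances:
  R1: Z = R = 119 Ω
  R2: Z = R = 327 Ω
  C: Z = 1/(jωC) = -j/(ω·C) = 0 - j3062 Ω
Step 3 — Parallel branch: R2 || C = 1/(1/R2 + 1/C) = 323.3 - j34.53 Ω.
Step 4 — Series with R1: Z_total = R1 + (R2 || C) = 442.3 - j34.53 Ω = 443.7∠-4.5° Ω.
Step 5 — Source phasor: V = 82.8∠40.2° V = 63.24 + j53.44 V.
Step 6 — Ohm's law: I = V / Z_total = (63.24 + j53.44) / (442.3 - j34.53) = 0.1327 + j0.1312 A.
Step 7 — Convert to polar: |I| = 0.1866 A, ∠I = 44.7°.

I = 0.1866∠44.7° A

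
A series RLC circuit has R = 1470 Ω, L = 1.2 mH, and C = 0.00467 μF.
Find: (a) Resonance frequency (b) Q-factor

Step 1 — Resonance condition Im(Z)=0 gives ω₀ = 1/√(LC).
Step 2 — ω₀ = 1/√(0.0012·4.67e-09) = 4.224e+05 rad/s.
Step 3 — f₀ = ω₀/(2π) = 6.723e+04 Hz.
Step 4 — Series Q: Q = ω₀L/R = 4.224e+05·0.0012/1470 = 0.3448.

(a) f₀ = 6.723e+04 Hz  (b) Q = 0.3448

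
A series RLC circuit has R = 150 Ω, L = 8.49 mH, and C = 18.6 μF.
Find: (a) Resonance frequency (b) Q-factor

Step 1 — Resonance condition Im(Z)=0 gives ω₀ = 1/√(LC).
Step 2 — ω₀ = 1/√(0.00849·1.86e-05) = 2516 rad/s.
Step 3 — f₀ = ω₀/(2π) = 400.5 Hz.
Step 4 — Series Q: Q = ω₀L/R = 2516·0.00849/150 = 0.1424.

(a) f₀ = 400.5 Hz  (b) Q = 0.1424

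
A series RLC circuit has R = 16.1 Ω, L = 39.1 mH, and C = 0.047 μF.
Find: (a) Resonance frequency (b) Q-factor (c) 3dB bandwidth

Step 1 — Resonance: ω₀ = 1/√(LC) = 1/√(0.0391·4.7e-08) = 2.333e+04 rad/s.
Step 2 — f₀ = ω₀/(2π) = 3713 Hz.
Step 3 — Series Q: Q = ω₀L/R = 2.333e+04·0.0391/16.1 = 56.65.
Step 4 — Bandwidth: Δω = ω₀/Q = 411.8 rad/s; BW = Δω/(2π) = 65.53 Hz.

(a) f₀ = 3713 Hz  (b) Q = 56.65  (c) BW = 65.53 Hz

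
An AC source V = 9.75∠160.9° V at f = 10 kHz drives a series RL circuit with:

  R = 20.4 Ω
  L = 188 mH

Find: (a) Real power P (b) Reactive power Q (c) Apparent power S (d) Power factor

Step 1 — Angular frequency: ω = 2π·f = 2π·1e+04 = 6.283e+04 rad/s.
Step 2 — Component impedances:
  R: Z = R = 20.4 Ω
  L: Z = jωL = j·6.283e+04·0.188 = 0 + j1.181e+04 Ω
Step 3 — Series combination: Z_total = R + L = 20.4 + j1.181e+04 Ω = 1.181e+04∠89.9° Ω.
Step 4 — Source phasor: V = 9.75∠160.9° V = -9.213 + j3.19 V.
Step 5 — Current: I = V / Z = 0.0002687 + j0.0007804 A = 0.0008254∠71.0° A.
Step 6 — Complex power: S = V·I* = 1.39e-05 + j0.008048 VA.
Step 7 — Real power: P = Re(S) = 1.39e-05 W.
Step 8 — Reactive power: Q = Im(S) = 0.008048 VAR.
Step 9 — Apparent power: |S| = 0.008048 VA.
Step 10 — Power factor: PF = P/|S| = 0.001727 (lagging).

(a) P = 1.39e-05 W  (b) Q = 0.008048 VAR  (c) S = 0.008048 VA  (d) PF = 0.001727 (lagging)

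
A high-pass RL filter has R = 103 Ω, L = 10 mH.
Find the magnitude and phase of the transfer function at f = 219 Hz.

Step 1 — Angular frequency: ω = 2π·219 = 1376 rad/s.
Step 2 — Transfer function: H(jω) = jωL/(R + jωL).
Step 3 — Numerator jωL = j·13.76; denominator R + jωL = 103 + j13.76.
Step 4 — H = 0.01753 + j0.1313.
Step 5 — Magnitude: |H| = 0.1324 (-17.6 dB); phase: φ = 82.4°.

|H| = 0.1324 (-17.6 dB), φ = 82.4°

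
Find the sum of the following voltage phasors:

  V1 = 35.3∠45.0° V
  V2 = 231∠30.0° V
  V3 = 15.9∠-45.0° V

Step 1 — Convert each phasor to rectangular form:
  V1 = 35.3·(cos(45.0°) + j·sin(45.0°)) = 24.96 + j24.96 V
  V2 = 231·(cos(30.0°) + j·sin(30.0°)) = 200.1 + j115.5 V
  V3 = 15.9·(cos(-45.0°) + j·sin(-45.0°)) = 11.24 - j11.24 V
Step 2 — Sum components: V_total = 236.3 + j129.2 V.
Step 3 — Convert to polar: |V_total| = 269.3 V, ∠V_total = 28.7°.

V_total = 269.3∠28.7° V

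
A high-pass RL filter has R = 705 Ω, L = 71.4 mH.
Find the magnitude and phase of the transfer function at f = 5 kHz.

Step 1 — Angular frequency: ω = 2π·5000 = 3.142e+04 rad/s.
Step 2 — Transfer function: H(jω) = jωL/(R + jωL).
Step 3 — Numerator jωL = j·2243; denominator R + jωL = 705 + j2243.
Step 4 — H = 0.9101 + j0.286.
Step 5 — Magnitude: |H| = 0.954 (-0.4 dB); phase: φ = 17.4°.

|H| = 0.954 (-0.4 dB), φ = 17.4°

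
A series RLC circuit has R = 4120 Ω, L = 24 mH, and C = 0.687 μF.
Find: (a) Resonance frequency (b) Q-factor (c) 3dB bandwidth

Step 1 — Resonance: ω₀ = 1/√(LC) = 1/√(0.024·6.87e-07) = 7788 rad/s.
Step 2 — f₀ = ω₀/(2π) = 1239 Hz.
Step 3 — Series Q: Q = ω₀L/R = 7788·0.024/4120 = 0.04537.
Step 4 — Bandwidth: Δω = ω₀/Q = 1.717e+05 rad/s; BW = Δω/(2π) = 2.732e+04 Hz.

(a) f₀ = 1239 Hz  (b) Q = 0.04537  (c) BW = 2.732e+04 Hz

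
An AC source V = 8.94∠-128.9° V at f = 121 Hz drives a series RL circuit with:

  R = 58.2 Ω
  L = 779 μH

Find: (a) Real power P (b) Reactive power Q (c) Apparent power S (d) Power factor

Step 1 — Angular frequency: ω = 2π·f = 2π·121 = 760.3 rad/s.
Step 2 — Component impedances:
  R: Z = R = 58.2 Ω
  L: Z = jωL = j·760.3·0.000779 = 0 + j0.5922 Ω
Step 3 — Series combination: Z_total = R + L = 58.2 + j0.5922 Ω = 58.2∠0.6° Ω.
Step 4 — Source phasor: V = 8.94∠-128.9° V = -5.614 - j6.957 V.
Step 5 — Current: I = V / Z = -0.09767 - j0.1186 A = 0.1536∠-129.5° A.
Step 6 — Complex power: S = V·I* = 1.373 + j0.01397 VA.
Step 7 — Real power: P = Re(S) = 1.373 W.
Step 8 — Reactive power: Q = Im(S) = 0.01397 VAR.
Step 9 — Apparent power: |S| = 1.373 VA.
Step 10 — Power factor: PF = P/|S| = 0.9999 (lagging).

(a) P = 1.373 W  (b) Q = 0.01397 VAR  (c) S = 1.373 VA  (d) PF = 0.9999 (lagging)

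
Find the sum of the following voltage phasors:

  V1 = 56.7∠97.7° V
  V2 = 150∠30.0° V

Step 1 — Convert each phasor to rectangular form:
  V1 = 56.7·(cos(97.7°) + j·sin(97.7°)) = -7.597 + j56.19 V
  V2 = 150·(cos(30.0°) + j·sin(30.0°)) = 129.9 + j75 V
Step 2 — Sum components: V_total = 122.3 + j131.2 V.
Step 3 — Convert to polar: |V_total| = 179.4 V, ∠V_total = 47.0°.

V_total = 179.4∠47.0° V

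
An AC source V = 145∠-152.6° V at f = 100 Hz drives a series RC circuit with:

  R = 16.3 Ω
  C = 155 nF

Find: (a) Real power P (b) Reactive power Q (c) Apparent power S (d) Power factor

Step 1 — Angular frequency: ω = 2π·f = 2π·100 = 628.3 rad/s.
Step 2 — Component impedances:
  R: Z = R = 16.3 Ω
  C: Z = 1/(jωC) = -j/(ω·C) = 0 - j1.027e+04 Ω
Step 3 — Series combination: Z_total = R + C = 16.3 - j1.027e+04 Ω = 1.027e+04∠-89.9° Ω.
Step 4 — Source phasor: V = 145∠-152.6° V = -128.7 - j66.73 V.
Step 5 — Current: I = V / Z = 0.006479 - j0.01255 A = 0.01412∠-62.7° A.
Step 6 — Complex power: S = V·I* = 0.00325 - j2.048 VA.
Step 7 — Real power: P = Re(S) = 0.00325 W.
Step 8 — Reactive power: Q = Im(S) = -2.048 VAR.
Step 9 — Apparent power: |S| = 2.048 VA.
Step 10 — Power factor: PF = P/|S| = 0.001587 (leading).

(a) P = 0.00325 W  (b) Q = -2.048 VAR  (c) S = 2.048 VA  (d) PF = 0.001587 (leading)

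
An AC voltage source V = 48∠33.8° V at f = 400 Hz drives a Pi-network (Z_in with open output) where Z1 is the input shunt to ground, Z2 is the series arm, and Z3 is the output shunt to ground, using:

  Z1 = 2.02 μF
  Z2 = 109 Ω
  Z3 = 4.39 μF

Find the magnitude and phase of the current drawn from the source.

Step 1 — Angular frequency: ω = 2π·f = 2π·400 = 2513 rad/s.
Step 2 — Component impedances:
  Z1: Z = 1/(jωC) = -j/(ω·C) = 0 - j197 Ω
  Z2: Z = R = 109 Ω
  Z3: Z = 1/(jωC) = -j/(ω·C) = 0 - j90.63 Ω
Step 3 — With open output, the series arm Z2 and the output shunt Z3 appear in series to ground: Z2 + Z3 = 109 - j90.63 Ω.
Step 4 — Parallel with input shunt Z1: Z_in = Z1 || (Z2 + Z3) = 44.7 - j79.02 Ω = 90.79∠-60.5° Ω.
Step 5 — Source phasor: V = 48∠33.8° V = 39.89 + j26.7 V.
Step 6 — Ohm's law: I = V / Z_total = (39.89 + j26.7) / (44.7 - j79.02) = -0.03964 + j0.5272 A.
Step 7 — Convert to polar: |I| = 0.5287 A, ∠I = 94.3°.

I = 0.5287∠94.3° A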